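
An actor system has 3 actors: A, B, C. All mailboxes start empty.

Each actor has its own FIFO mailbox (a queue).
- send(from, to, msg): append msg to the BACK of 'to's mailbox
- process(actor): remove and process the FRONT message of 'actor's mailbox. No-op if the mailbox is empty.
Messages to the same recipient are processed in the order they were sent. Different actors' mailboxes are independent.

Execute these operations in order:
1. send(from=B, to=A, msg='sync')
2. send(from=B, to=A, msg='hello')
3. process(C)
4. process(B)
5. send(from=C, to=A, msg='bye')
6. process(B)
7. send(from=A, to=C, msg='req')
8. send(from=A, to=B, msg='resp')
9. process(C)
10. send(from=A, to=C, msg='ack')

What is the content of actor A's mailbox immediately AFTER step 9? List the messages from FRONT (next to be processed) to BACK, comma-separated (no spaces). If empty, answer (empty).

After 1 (send(from=B, to=A, msg='sync')): A:[sync] B:[] C:[]
After 2 (send(from=B, to=A, msg='hello')): A:[sync,hello] B:[] C:[]
After 3 (process(C)): A:[sync,hello] B:[] C:[]
After 4 (process(B)): A:[sync,hello] B:[] C:[]
After 5 (send(from=C, to=A, msg='bye')): A:[sync,hello,bye] B:[] C:[]
After 6 (process(B)): A:[sync,hello,bye] B:[] C:[]
After 7 (send(from=A, to=C, msg='req')): A:[sync,hello,bye] B:[] C:[req]
After 8 (send(from=A, to=B, msg='resp')): A:[sync,hello,bye] B:[resp] C:[req]
After 9 (process(C)): A:[sync,hello,bye] B:[resp] C:[]

sync,hello,bye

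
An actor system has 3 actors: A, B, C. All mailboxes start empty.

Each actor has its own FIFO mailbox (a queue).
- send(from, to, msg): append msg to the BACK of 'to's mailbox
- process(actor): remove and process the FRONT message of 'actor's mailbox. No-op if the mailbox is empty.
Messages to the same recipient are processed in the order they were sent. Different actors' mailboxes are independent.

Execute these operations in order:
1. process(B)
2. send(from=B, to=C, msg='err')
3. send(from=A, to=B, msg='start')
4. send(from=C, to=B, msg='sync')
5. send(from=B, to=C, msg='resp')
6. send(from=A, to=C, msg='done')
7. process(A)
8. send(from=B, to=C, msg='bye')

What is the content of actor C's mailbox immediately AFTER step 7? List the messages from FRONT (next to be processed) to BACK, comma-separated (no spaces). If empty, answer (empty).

After 1 (process(B)): A:[] B:[] C:[]
After 2 (send(from=B, to=C, msg='err')): A:[] B:[] C:[err]
After 3 (send(from=A, to=B, msg='start')): A:[] B:[start] C:[err]
After 4 (send(from=C, to=B, msg='sync')): A:[] B:[start,sync] C:[err]
After 5 (send(from=B, to=C, msg='resp')): A:[] B:[start,sync] C:[err,resp]
After 6 (send(from=A, to=C, msg='done')): A:[] B:[start,sync] C:[err,resp,done]
After 7 (process(A)): A:[] B:[start,sync] C:[err,resp,done]

err,resp,done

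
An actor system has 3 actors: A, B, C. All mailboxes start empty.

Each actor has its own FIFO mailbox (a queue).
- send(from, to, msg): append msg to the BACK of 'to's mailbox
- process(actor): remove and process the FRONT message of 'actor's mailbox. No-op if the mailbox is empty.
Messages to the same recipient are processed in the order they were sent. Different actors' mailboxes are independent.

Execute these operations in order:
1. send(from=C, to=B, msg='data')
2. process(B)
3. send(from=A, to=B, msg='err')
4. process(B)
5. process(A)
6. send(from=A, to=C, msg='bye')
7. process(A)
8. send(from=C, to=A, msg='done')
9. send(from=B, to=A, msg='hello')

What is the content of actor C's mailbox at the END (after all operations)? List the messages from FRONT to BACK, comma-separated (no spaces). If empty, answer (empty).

After 1 (send(from=C, to=B, msg='data')): A:[] B:[data] C:[]
After 2 (process(B)): A:[] B:[] C:[]
After 3 (send(from=A, to=B, msg='err')): A:[] B:[err] C:[]
After 4 (process(B)): A:[] B:[] C:[]
After 5 (process(A)): A:[] B:[] C:[]
After 6 (send(from=A, to=C, msg='bye')): A:[] B:[] C:[bye]
After 7 (process(A)): A:[] B:[] C:[bye]
After 8 (send(from=C, to=A, msg='done')): A:[done] B:[] C:[bye]
After 9 (send(from=B, to=A, msg='hello')): A:[done,hello] B:[] C:[bye]

Answer: bye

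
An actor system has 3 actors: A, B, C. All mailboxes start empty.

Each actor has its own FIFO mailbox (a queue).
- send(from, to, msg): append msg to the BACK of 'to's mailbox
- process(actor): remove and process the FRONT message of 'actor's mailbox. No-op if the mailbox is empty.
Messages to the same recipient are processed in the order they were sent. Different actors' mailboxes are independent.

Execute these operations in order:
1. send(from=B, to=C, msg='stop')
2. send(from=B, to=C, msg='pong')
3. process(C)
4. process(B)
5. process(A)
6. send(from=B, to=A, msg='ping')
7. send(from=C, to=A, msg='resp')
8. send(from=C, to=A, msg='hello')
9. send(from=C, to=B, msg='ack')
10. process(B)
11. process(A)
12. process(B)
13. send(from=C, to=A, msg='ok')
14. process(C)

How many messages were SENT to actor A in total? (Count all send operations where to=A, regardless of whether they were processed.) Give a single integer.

After 1 (send(from=B, to=C, msg='stop')): A:[] B:[] C:[stop]
After 2 (send(from=B, to=C, msg='pong')): A:[] B:[] C:[stop,pong]
After 3 (process(C)): A:[] B:[] C:[pong]
After 4 (process(B)): A:[] B:[] C:[pong]
After 5 (process(A)): A:[] B:[] C:[pong]
After 6 (send(from=B, to=A, msg='ping')): A:[ping] B:[] C:[pong]
After 7 (send(from=C, to=A, msg='resp')): A:[ping,resp] B:[] C:[pong]
After 8 (send(from=C, to=A, msg='hello')): A:[ping,resp,hello] B:[] C:[pong]
After 9 (send(from=C, to=B, msg='ack')): A:[ping,resp,hello] B:[ack] C:[pong]
After 10 (process(B)): A:[ping,resp,hello] B:[] C:[pong]
After 11 (process(A)): A:[resp,hello] B:[] C:[pong]
After 12 (process(B)): A:[resp,hello] B:[] C:[pong]
After 13 (send(from=C, to=A, msg='ok')): A:[resp,hello,ok] B:[] C:[pong]
After 14 (process(C)): A:[resp,hello,ok] B:[] C:[]

Answer: 4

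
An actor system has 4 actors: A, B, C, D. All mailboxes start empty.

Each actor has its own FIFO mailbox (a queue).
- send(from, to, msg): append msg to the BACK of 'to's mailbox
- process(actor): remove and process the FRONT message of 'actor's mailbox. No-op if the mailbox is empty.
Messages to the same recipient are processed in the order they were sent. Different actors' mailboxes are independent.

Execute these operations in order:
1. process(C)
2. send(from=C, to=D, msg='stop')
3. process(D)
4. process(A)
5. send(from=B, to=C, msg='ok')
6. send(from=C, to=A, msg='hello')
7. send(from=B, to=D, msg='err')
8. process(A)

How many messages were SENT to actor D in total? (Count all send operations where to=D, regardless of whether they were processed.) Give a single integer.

Answer: 2

Derivation:
After 1 (process(C)): A:[] B:[] C:[] D:[]
After 2 (send(from=C, to=D, msg='stop')): A:[] B:[] C:[] D:[stop]
After 3 (process(D)): A:[] B:[] C:[] D:[]
After 4 (process(A)): A:[] B:[] C:[] D:[]
After 5 (send(from=B, to=C, msg='ok')): A:[] B:[] C:[ok] D:[]
After 6 (send(from=C, to=A, msg='hello')): A:[hello] B:[] C:[ok] D:[]
After 7 (send(from=B, to=D, msg='err')): A:[hello] B:[] C:[ok] D:[err]
After 8 (process(A)): A:[] B:[] C:[ok] D:[err]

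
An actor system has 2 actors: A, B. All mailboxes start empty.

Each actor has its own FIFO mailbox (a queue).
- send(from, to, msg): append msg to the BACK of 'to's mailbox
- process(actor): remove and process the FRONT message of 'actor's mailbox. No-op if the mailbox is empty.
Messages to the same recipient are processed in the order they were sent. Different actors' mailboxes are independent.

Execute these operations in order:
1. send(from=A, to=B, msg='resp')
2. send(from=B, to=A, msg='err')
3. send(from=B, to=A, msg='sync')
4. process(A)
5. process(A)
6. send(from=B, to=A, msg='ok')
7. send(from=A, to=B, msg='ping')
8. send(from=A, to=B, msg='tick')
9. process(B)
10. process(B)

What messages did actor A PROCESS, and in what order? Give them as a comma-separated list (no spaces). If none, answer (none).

Answer: err,sync

Derivation:
After 1 (send(from=A, to=B, msg='resp')): A:[] B:[resp]
After 2 (send(from=B, to=A, msg='err')): A:[err] B:[resp]
After 3 (send(from=B, to=A, msg='sync')): A:[err,sync] B:[resp]
After 4 (process(A)): A:[sync] B:[resp]
After 5 (process(A)): A:[] B:[resp]
After 6 (send(from=B, to=A, msg='ok')): A:[ok] B:[resp]
After 7 (send(from=A, to=B, msg='ping')): A:[ok] B:[resp,ping]
After 8 (send(from=A, to=B, msg='tick')): A:[ok] B:[resp,ping,tick]
After 9 (process(B)): A:[ok] B:[ping,tick]
After 10 (process(B)): A:[ok] B:[tick]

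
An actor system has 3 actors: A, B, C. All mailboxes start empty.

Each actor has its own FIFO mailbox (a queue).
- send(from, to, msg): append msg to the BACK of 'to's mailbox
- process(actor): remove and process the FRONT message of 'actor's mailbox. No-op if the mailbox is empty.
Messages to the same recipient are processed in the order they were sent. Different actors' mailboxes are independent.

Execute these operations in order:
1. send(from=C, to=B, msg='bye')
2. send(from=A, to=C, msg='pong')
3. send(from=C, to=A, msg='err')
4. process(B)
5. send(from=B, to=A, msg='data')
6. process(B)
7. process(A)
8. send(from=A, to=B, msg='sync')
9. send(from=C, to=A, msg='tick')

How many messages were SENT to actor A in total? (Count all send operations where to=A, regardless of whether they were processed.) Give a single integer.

Answer: 3

Derivation:
After 1 (send(from=C, to=B, msg='bye')): A:[] B:[bye] C:[]
After 2 (send(from=A, to=C, msg='pong')): A:[] B:[bye] C:[pong]
After 3 (send(from=C, to=A, msg='err')): A:[err] B:[bye] C:[pong]
After 4 (process(B)): A:[err] B:[] C:[pong]
After 5 (send(from=B, to=A, msg='data')): A:[err,data] B:[] C:[pong]
After 6 (process(B)): A:[err,data] B:[] C:[pong]
After 7 (process(A)): A:[data] B:[] C:[pong]
After 8 (send(from=A, to=B, msg='sync')): A:[data] B:[sync] C:[pong]
After 9 (send(from=C, to=A, msg='tick')): A:[data,tick] B:[sync] C:[pong]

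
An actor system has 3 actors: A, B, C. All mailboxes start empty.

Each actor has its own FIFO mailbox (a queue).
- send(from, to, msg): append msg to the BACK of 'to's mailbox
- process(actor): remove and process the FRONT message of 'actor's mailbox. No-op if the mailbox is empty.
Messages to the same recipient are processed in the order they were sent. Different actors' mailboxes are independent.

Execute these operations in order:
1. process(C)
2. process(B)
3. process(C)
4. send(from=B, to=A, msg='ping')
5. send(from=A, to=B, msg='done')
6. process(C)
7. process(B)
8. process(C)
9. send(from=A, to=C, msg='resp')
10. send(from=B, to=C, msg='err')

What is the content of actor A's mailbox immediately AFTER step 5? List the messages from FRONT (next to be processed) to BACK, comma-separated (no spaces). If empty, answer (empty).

After 1 (process(C)): A:[] B:[] C:[]
After 2 (process(B)): A:[] B:[] C:[]
After 3 (process(C)): A:[] B:[] C:[]
After 4 (send(from=B, to=A, msg='ping')): A:[ping] B:[] C:[]
After 5 (send(from=A, to=B, msg='done')): A:[ping] B:[done] C:[]

ping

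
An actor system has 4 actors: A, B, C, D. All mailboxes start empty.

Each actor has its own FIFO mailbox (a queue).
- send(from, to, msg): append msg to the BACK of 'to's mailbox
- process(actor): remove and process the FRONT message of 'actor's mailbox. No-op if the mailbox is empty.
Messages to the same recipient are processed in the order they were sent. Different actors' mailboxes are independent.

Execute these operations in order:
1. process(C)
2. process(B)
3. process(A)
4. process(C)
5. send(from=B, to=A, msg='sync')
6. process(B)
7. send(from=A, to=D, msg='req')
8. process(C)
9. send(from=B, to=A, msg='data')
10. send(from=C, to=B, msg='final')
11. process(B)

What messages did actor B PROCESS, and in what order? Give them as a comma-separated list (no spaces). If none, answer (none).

After 1 (process(C)): A:[] B:[] C:[] D:[]
After 2 (process(B)): A:[] B:[] C:[] D:[]
After 3 (process(A)): A:[] B:[] C:[] D:[]
After 4 (process(C)): A:[] B:[] C:[] D:[]
After 5 (send(from=B, to=A, msg='sync')): A:[sync] B:[] C:[] D:[]
After 6 (process(B)): A:[sync] B:[] C:[] D:[]
After 7 (send(from=A, to=D, msg='req')): A:[sync] B:[] C:[] D:[req]
After 8 (process(C)): A:[sync] B:[] C:[] D:[req]
After 9 (send(from=B, to=A, msg='data')): A:[sync,data] B:[] C:[] D:[req]
After 10 (send(from=C, to=B, msg='final')): A:[sync,data] B:[final] C:[] D:[req]
After 11 (process(B)): A:[sync,data] B:[] C:[] D:[req]

Answer: final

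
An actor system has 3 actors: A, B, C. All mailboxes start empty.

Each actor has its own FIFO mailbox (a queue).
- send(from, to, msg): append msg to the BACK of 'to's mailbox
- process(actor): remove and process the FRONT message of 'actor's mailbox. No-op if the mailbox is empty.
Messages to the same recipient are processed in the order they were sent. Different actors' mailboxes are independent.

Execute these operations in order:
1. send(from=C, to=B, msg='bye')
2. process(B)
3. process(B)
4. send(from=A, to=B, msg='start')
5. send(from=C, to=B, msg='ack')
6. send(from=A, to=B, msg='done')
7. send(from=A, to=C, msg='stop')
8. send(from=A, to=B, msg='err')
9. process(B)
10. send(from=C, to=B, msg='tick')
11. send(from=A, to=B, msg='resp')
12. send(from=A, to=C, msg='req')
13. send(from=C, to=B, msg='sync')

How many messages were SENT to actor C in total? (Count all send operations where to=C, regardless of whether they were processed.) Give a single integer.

Answer: 2

Derivation:
After 1 (send(from=C, to=B, msg='bye')): A:[] B:[bye] C:[]
After 2 (process(B)): A:[] B:[] C:[]
After 3 (process(B)): A:[] B:[] C:[]
After 4 (send(from=A, to=B, msg='start')): A:[] B:[start] C:[]
After 5 (send(from=C, to=B, msg='ack')): A:[] B:[start,ack] C:[]
After 6 (send(from=A, to=B, msg='done')): A:[] B:[start,ack,done] C:[]
After 7 (send(from=A, to=C, msg='stop')): A:[] B:[start,ack,done] C:[stop]
After 8 (send(from=A, to=B, msg='err')): A:[] B:[start,ack,done,err] C:[stop]
After 9 (process(B)): A:[] B:[ack,done,err] C:[stop]
After 10 (send(from=C, to=B, msg='tick')): A:[] B:[ack,done,err,tick] C:[stop]
After 11 (send(from=A, to=B, msg='resp')): A:[] B:[ack,done,err,tick,resp] C:[stop]
After 12 (send(from=A, to=C, msg='req')): A:[] B:[ack,done,err,tick,resp] C:[stop,req]
After 13 (send(from=C, to=B, msg='sync')): A:[] B:[ack,done,err,tick,resp,sync] C:[stop,req]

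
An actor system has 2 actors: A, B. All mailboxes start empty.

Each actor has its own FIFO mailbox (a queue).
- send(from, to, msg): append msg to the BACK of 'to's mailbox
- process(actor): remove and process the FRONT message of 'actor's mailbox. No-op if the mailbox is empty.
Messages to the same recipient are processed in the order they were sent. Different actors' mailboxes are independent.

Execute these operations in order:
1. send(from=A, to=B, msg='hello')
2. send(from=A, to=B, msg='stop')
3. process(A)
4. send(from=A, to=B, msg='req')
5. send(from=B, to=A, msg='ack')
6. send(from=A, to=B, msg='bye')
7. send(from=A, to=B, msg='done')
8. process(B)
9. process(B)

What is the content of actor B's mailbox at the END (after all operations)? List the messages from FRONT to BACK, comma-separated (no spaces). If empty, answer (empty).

After 1 (send(from=A, to=B, msg='hello')): A:[] B:[hello]
After 2 (send(from=A, to=B, msg='stop')): A:[] B:[hello,stop]
After 3 (process(A)): A:[] B:[hello,stop]
After 4 (send(from=A, to=B, msg='req')): A:[] B:[hello,stop,req]
After 5 (send(from=B, to=A, msg='ack')): A:[ack] B:[hello,stop,req]
After 6 (send(from=A, to=B, msg='bye')): A:[ack] B:[hello,stop,req,bye]
After 7 (send(from=A, to=B, msg='done')): A:[ack] B:[hello,stop,req,bye,done]
After 8 (process(B)): A:[ack] B:[stop,req,bye,done]
After 9 (process(B)): A:[ack] B:[req,bye,done]

Answer: req,bye,done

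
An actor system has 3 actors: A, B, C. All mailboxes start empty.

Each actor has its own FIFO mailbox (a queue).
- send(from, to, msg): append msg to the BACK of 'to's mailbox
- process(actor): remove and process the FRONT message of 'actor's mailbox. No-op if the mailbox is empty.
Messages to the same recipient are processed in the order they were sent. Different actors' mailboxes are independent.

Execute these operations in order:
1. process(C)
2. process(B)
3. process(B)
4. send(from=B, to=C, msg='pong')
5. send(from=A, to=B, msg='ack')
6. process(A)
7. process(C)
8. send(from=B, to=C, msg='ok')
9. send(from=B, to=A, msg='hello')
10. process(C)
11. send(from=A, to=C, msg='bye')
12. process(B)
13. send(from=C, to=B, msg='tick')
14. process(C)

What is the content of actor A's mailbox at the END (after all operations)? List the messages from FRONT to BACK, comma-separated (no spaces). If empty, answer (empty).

After 1 (process(C)): A:[] B:[] C:[]
After 2 (process(B)): A:[] B:[] C:[]
After 3 (process(B)): A:[] B:[] C:[]
After 4 (send(from=B, to=C, msg='pong')): A:[] B:[] C:[pong]
After 5 (send(from=A, to=B, msg='ack')): A:[] B:[ack] C:[pong]
After 6 (process(A)): A:[] B:[ack] C:[pong]
After 7 (process(C)): A:[] B:[ack] C:[]
After 8 (send(from=B, to=C, msg='ok')): A:[] B:[ack] C:[ok]
After 9 (send(from=B, to=A, msg='hello')): A:[hello] B:[ack] C:[ok]
After 10 (process(C)): A:[hello] B:[ack] C:[]
After 11 (send(from=A, to=C, msg='bye')): A:[hello] B:[ack] C:[bye]
After 12 (process(B)): A:[hello] B:[] C:[bye]
After 13 (send(from=C, to=B, msg='tick')): A:[hello] B:[tick] C:[bye]
After 14 (process(C)): A:[hello] B:[tick] C:[]

Answer: hello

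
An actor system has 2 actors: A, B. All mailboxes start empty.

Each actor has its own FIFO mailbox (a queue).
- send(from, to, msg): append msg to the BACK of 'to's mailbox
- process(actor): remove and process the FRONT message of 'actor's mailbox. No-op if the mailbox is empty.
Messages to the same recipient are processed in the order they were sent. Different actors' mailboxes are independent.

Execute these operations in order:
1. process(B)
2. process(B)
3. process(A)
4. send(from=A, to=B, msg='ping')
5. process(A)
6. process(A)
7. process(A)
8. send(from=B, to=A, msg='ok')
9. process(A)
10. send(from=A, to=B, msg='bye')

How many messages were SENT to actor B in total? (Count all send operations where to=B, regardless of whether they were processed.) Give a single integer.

After 1 (process(B)): A:[] B:[]
After 2 (process(B)): A:[] B:[]
After 3 (process(A)): A:[] B:[]
After 4 (send(from=A, to=B, msg='ping')): A:[] B:[ping]
After 5 (process(A)): A:[] B:[ping]
After 6 (process(A)): A:[] B:[ping]
After 7 (process(A)): A:[] B:[ping]
After 8 (send(from=B, to=A, msg='ok')): A:[ok] B:[ping]
After 9 (process(A)): A:[] B:[ping]
After 10 (send(from=A, to=B, msg='bye')): A:[] B:[ping,bye]

Answer: 2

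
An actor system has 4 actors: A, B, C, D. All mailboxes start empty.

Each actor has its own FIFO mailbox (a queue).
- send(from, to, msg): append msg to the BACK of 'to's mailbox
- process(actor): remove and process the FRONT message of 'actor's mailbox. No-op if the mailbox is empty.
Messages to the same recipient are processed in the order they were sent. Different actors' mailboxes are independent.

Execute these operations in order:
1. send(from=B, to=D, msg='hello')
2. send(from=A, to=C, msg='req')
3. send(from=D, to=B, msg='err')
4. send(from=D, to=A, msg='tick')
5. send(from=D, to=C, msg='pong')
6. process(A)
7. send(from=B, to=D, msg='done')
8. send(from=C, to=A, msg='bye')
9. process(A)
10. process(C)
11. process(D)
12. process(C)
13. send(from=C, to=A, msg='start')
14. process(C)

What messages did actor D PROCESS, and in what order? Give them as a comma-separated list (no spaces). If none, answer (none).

After 1 (send(from=B, to=D, msg='hello')): A:[] B:[] C:[] D:[hello]
After 2 (send(from=A, to=C, msg='req')): A:[] B:[] C:[req] D:[hello]
After 3 (send(from=D, to=B, msg='err')): A:[] B:[err] C:[req] D:[hello]
After 4 (send(from=D, to=A, msg='tick')): A:[tick] B:[err] C:[req] D:[hello]
After 5 (send(from=D, to=C, msg='pong')): A:[tick] B:[err] C:[req,pong] D:[hello]
After 6 (process(A)): A:[] B:[err] C:[req,pong] D:[hello]
After 7 (send(from=B, to=D, msg='done')): A:[] B:[err] C:[req,pong] D:[hello,done]
After 8 (send(from=C, to=A, msg='bye')): A:[bye] B:[err] C:[req,pong] D:[hello,done]
After 9 (process(A)): A:[] B:[err] C:[req,pong] D:[hello,done]
After 10 (process(C)): A:[] B:[err] C:[pong] D:[hello,done]
After 11 (process(D)): A:[] B:[err] C:[pong] D:[done]
After 12 (process(C)): A:[] B:[err] C:[] D:[done]
After 13 (send(from=C, to=A, msg='start')): A:[start] B:[err] C:[] D:[done]
After 14 (process(C)): A:[start] B:[err] C:[] D:[done]

Answer: hello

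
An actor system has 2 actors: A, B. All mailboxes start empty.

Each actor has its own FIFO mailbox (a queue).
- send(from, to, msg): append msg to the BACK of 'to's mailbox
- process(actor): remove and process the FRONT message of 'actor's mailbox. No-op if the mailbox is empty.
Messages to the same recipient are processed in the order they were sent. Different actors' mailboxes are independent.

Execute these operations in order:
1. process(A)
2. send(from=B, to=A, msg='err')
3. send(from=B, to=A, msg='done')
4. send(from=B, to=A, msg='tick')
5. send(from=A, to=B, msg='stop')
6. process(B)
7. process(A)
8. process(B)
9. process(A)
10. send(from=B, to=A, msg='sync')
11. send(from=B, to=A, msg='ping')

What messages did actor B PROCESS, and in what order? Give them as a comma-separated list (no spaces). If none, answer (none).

Answer: stop

Derivation:
After 1 (process(A)): A:[] B:[]
After 2 (send(from=B, to=A, msg='err')): A:[err] B:[]
After 3 (send(from=B, to=A, msg='done')): A:[err,done] B:[]
After 4 (send(from=B, to=A, msg='tick')): A:[err,done,tick] B:[]
After 5 (send(from=A, to=B, msg='stop')): A:[err,done,tick] B:[stop]
After 6 (process(B)): A:[err,done,tick] B:[]
After 7 (process(A)): A:[done,tick] B:[]
After 8 (process(B)): A:[done,tick] B:[]
After 9 (process(A)): A:[tick] B:[]
After 10 (send(from=B, to=A, msg='sync')): A:[tick,sync] B:[]
After 11 (send(from=B, to=A, msg='ping')): A:[tick,sync,ping] B:[]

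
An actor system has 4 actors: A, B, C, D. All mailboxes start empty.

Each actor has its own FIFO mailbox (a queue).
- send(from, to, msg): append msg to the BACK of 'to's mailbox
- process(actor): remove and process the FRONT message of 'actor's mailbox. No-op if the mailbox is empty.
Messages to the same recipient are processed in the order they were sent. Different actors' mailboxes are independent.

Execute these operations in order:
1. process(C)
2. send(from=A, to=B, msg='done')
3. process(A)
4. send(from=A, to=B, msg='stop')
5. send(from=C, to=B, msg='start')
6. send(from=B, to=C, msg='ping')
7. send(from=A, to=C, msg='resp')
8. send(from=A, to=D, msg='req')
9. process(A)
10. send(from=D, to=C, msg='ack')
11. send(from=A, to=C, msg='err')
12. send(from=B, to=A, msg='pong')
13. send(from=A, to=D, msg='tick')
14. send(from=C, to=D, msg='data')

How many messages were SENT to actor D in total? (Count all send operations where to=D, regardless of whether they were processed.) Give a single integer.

After 1 (process(C)): A:[] B:[] C:[] D:[]
After 2 (send(from=A, to=B, msg='done')): A:[] B:[done] C:[] D:[]
After 3 (process(A)): A:[] B:[done] C:[] D:[]
After 4 (send(from=A, to=B, msg='stop')): A:[] B:[done,stop] C:[] D:[]
After 5 (send(from=C, to=B, msg='start')): A:[] B:[done,stop,start] C:[] D:[]
After 6 (send(from=B, to=C, msg='ping')): A:[] B:[done,stop,start] C:[ping] D:[]
After 7 (send(from=A, to=C, msg='resp')): A:[] B:[done,stop,start] C:[ping,resp] D:[]
After 8 (send(from=A, to=D, msg='req')): A:[] B:[done,stop,start] C:[ping,resp] D:[req]
After 9 (process(A)): A:[] B:[done,stop,start] C:[ping,resp] D:[req]
After 10 (send(from=D, to=C, msg='ack')): A:[] B:[done,stop,start] C:[ping,resp,ack] D:[req]
After 11 (send(from=A, to=C, msg='err')): A:[] B:[done,stop,start] C:[ping,resp,ack,err] D:[req]
After 12 (send(from=B, to=A, msg='pong')): A:[pong] B:[done,stop,start] C:[ping,resp,ack,err] D:[req]
After 13 (send(from=A, to=D, msg='tick')): A:[pong] B:[done,stop,start] C:[ping,resp,ack,err] D:[req,tick]
After 14 (send(from=C, to=D, msg='data')): A:[pong] B:[done,stop,start] C:[ping,resp,ack,err] D:[req,tick,data]

Answer: 3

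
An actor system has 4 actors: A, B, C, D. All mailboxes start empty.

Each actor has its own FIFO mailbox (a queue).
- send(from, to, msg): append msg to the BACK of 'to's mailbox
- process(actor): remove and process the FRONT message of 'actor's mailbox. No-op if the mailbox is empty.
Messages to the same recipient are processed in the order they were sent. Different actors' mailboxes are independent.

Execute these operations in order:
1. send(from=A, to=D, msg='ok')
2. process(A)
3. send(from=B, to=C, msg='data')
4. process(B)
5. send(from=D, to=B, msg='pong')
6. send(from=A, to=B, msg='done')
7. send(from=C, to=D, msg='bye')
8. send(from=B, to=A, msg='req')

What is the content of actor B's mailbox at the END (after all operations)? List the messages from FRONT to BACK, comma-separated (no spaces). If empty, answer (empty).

After 1 (send(from=A, to=D, msg='ok')): A:[] B:[] C:[] D:[ok]
After 2 (process(A)): A:[] B:[] C:[] D:[ok]
After 3 (send(from=B, to=C, msg='data')): A:[] B:[] C:[data] D:[ok]
After 4 (process(B)): A:[] B:[] C:[data] D:[ok]
After 5 (send(from=D, to=B, msg='pong')): A:[] B:[pong] C:[data] D:[ok]
After 6 (send(from=A, to=B, msg='done')): A:[] B:[pong,done] C:[data] D:[ok]
After 7 (send(from=C, to=D, msg='bye')): A:[] B:[pong,done] C:[data] D:[ok,bye]
After 8 (send(from=B, to=A, msg='req')): A:[req] B:[pong,done] C:[data] D:[ok,bye]

Answer: pong,done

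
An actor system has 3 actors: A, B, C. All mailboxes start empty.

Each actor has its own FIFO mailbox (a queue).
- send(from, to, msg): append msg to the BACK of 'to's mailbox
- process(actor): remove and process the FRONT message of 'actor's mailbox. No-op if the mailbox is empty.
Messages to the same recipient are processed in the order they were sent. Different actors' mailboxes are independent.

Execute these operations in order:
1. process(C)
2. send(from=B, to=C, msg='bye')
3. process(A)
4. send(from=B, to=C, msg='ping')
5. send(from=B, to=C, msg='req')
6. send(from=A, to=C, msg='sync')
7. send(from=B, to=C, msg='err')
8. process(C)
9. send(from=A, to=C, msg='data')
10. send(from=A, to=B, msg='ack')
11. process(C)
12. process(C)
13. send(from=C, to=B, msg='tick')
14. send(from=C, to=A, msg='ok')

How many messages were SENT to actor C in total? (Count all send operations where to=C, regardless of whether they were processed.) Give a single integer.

After 1 (process(C)): A:[] B:[] C:[]
After 2 (send(from=B, to=C, msg='bye')): A:[] B:[] C:[bye]
After 3 (process(A)): A:[] B:[] C:[bye]
After 4 (send(from=B, to=C, msg='ping')): A:[] B:[] C:[bye,ping]
After 5 (send(from=B, to=C, msg='req')): A:[] B:[] C:[bye,ping,req]
After 6 (send(from=A, to=C, msg='sync')): A:[] B:[] C:[bye,ping,req,sync]
After 7 (send(from=B, to=C, msg='err')): A:[] B:[] C:[bye,ping,req,sync,err]
After 8 (process(C)): A:[] B:[] C:[ping,req,sync,err]
After 9 (send(from=A, to=C, msg='data')): A:[] B:[] C:[ping,req,sync,err,data]
After 10 (send(from=A, to=B, msg='ack')): A:[] B:[ack] C:[ping,req,sync,err,data]
After 11 (process(C)): A:[] B:[ack] C:[req,sync,err,data]
After 12 (process(C)): A:[] B:[ack] C:[sync,err,data]
After 13 (send(from=C, to=B, msg='tick')): A:[] B:[ack,tick] C:[sync,err,data]
After 14 (send(from=C, to=A, msg='ok')): A:[ok] B:[ack,tick] C:[sync,err,data]

Answer: 6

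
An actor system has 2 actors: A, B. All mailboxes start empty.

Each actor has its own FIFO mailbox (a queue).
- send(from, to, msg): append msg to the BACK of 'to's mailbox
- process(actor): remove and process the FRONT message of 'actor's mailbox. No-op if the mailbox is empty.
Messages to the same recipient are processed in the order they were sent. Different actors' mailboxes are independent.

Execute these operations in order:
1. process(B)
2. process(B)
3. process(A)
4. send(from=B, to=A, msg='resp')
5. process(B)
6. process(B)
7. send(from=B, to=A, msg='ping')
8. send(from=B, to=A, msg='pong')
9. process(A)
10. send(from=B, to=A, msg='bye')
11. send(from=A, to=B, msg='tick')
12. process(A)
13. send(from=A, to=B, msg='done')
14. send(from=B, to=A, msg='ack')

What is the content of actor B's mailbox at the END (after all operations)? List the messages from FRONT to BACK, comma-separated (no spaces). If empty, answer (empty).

Answer: tick,done

Derivation:
After 1 (process(B)): A:[] B:[]
After 2 (process(B)): A:[] B:[]
After 3 (process(A)): A:[] B:[]
After 4 (send(from=B, to=A, msg='resp')): A:[resp] B:[]
After 5 (process(B)): A:[resp] B:[]
After 6 (process(B)): A:[resp] B:[]
After 7 (send(from=B, to=A, msg='ping')): A:[resp,ping] B:[]
After 8 (send(from=B, to=A, msg='pong')): A:[resp,ping,pong] B:[]
After 9 (process(A)): A:[ping,pong] B:[]
After 10 (send(from=B, to=A, msg='bye')): A:[ping,pong,bye] B:[]
After 11 (send(from=A, to=B, msg='tick')): A:[ping,pong,bye] B:[tick]
After 12 (process(A)): A:[pong,bye] B:[tick]
After 13 (send(from=A, to=B, msg='done')): A:[pong,bye] B:[tick,done]
After 14 (send(from=B, to=A, msg='ack')): A:[pong,bye,ack] B:[tick,done]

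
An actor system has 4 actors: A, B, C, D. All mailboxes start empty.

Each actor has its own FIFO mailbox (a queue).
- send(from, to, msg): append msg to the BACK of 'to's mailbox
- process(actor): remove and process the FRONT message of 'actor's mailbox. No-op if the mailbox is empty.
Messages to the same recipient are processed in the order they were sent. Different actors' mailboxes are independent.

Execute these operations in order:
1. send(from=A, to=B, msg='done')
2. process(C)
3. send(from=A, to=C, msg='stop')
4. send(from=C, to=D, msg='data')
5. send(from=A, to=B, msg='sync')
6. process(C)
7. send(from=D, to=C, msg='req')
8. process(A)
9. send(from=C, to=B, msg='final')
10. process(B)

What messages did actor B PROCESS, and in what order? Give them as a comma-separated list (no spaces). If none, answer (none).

After 1 (send(from=A, to=B, msg='done')): A:[] B:[done] C:[] D:[]
After 2 (process(C)): A:[] B:[done] C:[] D:[]
After 3 (send(from=A, to=C, msg='stop')): A:[] B:[done] C:[stop] D:[]
After 4 (send(from=C, to=D, msg='data')): A:[] B:[done] C:[stop] D:[data]
After 5 (send(from=A, to=B, msg='sync')): A:[] B:[done,sync] C:[stop] D:[data]
After 6 (process(C)): A:[] B:[done,sync] C:[] D:[data]
After 7 (send(from=D, to=C, msg='req')): A:[] B:[done,sync] C:[req] D:[data]
After 8 (process(A)): A:[] B:[done,sync] C:[req] D:[data]
After 9 (send(from=C, to=B, msg='final')): A:[] B:[done,sync,final] C:[req] D:[data]
After 10 (process(B)): A:[] B:[sync,final] C:[req] D:[data]

Answer: done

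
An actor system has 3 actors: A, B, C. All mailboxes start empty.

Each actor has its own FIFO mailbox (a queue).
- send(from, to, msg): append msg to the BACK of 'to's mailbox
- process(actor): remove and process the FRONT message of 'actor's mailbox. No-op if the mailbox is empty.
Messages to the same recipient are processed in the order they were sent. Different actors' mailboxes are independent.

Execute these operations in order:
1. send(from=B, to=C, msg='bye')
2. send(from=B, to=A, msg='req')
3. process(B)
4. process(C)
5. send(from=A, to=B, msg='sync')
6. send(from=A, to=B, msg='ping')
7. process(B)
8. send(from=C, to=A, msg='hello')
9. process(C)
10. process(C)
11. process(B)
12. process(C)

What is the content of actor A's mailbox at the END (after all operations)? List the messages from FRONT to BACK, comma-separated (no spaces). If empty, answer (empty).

After 1 (send(from=B, to=C, msg='bye')): A:[] B:[] C:[bye]
After 2 (send(from=B, to=A, msg='req')): A:[req] B:[] C:[bye]
After 3 (process(B)): A:[req] B:[] C:[bye]
After 4 (process(C)): A:[req] B:[] C:[]
After 5 (send(from=A, to=B, msg='sync')): A:[req] B:[sync] C:[]
After 6 (send(from=A, to=B, msg='ping')): A:[req] B:[sync,ping] C:[]
After 7 (process(B)): A:[req] B:[ping] C:[]
After 8 (send(from=C, to=A, msg='hello')): A:[req,hello] B:[ping] C:[]
After 9 (process(C)): A:[req,hello] B:[ping] C:[]
After 10 (process(C)): A:[req,hello] B:[ping] C:[]
After 11 (process(B)): A:[req,hello] B:[] C:[]
After 12 (process(C)): A:[req,hello] B:[] C:[]

Answer: req,hello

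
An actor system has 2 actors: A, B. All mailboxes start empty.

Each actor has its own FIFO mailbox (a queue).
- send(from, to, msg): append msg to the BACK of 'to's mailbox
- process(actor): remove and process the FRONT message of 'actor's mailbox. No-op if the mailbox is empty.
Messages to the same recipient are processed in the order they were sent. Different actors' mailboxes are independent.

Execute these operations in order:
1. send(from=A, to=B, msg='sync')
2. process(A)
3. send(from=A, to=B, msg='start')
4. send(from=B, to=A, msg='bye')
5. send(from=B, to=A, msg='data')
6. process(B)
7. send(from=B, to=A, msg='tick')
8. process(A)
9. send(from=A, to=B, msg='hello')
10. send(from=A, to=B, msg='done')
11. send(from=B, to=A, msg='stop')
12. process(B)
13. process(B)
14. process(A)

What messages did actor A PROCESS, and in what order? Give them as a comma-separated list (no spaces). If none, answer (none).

Answer: bye,data

Derivation:
After 1 (send(from=A, to=B, msg='sync')): A:[] B:[sync]
After 2 (process(A)): A:[] B:[sync]
After 3 (send(from=A, to=B, msg='start')): A:[] B:[sync,start]
After 4 (send(from=B, to=A, msg='bye')): A:[bye] B:[sync,start]
After 5 (send(from=B, to=A, msg='data')): A:[bye,data] B:[sync,start]
After 6 (process(B)): A:[bye,data] B:[start]
After 7 (send(from=B, to=A, msg='tick')): A:[bye,data,tick] B:[start]
After 8 (process(A)): A:[data,tick] B:[start]
After 9 (send(from=A, to=B, msg='hello')): A:[data,tick] B:[start,hello]
After 10 (send(from=A, to=B, msg='done')): A:[data,tick] B:[start,hello,done]
After 11 (send(from=B, to=A, msg='stop')): A:[data,tick,stop] B:[start,hello,done]
After 12 (process(B)): A:[data,tick,stop] B:[hello,done]
After 13 (process(B)): A:[data,tick,stop] B:[done]
After 14 (process(A)): A:[tick,stop] B:[done]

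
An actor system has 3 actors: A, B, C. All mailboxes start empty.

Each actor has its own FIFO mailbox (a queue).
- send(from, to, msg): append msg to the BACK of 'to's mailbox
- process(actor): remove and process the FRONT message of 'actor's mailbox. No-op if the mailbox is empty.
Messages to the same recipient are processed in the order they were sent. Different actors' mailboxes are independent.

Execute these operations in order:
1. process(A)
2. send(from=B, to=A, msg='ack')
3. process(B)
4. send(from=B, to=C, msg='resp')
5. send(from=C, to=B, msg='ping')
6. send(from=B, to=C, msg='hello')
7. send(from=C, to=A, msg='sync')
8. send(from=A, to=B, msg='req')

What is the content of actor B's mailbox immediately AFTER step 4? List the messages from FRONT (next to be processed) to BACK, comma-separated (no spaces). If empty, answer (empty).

After 1 (process(A)): A:[] B:[] C:[]
After 2 (send(from=B, to=A, msg='ack')): A:[ack] B:[] C:[]
After 3 (process(B)): A:[ack] B:[] C:[]
After 4 (send(from=B, to=C, msg='resp')): A:[ack] B:[] C:[resp]

(empty)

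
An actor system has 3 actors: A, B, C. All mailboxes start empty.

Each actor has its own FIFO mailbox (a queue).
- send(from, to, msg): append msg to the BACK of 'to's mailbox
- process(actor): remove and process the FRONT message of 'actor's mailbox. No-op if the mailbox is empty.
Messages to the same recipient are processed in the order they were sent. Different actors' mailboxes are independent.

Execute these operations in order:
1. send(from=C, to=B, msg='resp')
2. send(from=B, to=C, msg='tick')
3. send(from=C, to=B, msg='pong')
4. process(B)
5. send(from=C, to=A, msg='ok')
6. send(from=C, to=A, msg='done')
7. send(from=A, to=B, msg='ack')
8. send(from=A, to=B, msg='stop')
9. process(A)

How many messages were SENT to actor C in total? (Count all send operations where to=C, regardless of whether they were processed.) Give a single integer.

After 1 (send(from=C, to=B, msg='resp')): A:[] B:[resp] C:[]
After 2 (send(from=B, to=C, msg='tick')): A:[] B:[resp] C:[tick]
After 3 (send(from=C, to=B, msg='pong')): A:[] B:[resp,pong] C:[tick]
After 4 (process(B)): A:[] B:[pong] C:[tick]
After 5 (send(from=C, to=A, msg='ok')): A:[ok] B:[pong] C:[tick]
After 6 (send(from=C, to=A, msg='done')): A:[ok,done] B:[pong] C:[tick]
After 7 (send(from=A, to=B, msg='ack')): A:[ok,done] B:[pong,ack] C:[tick]
After 8 (send(from=A, to=B, msg='stop')): A:[ok,done] B:[pong,ack,stop] C:[tick]
After 9 (process(A)): A:[done] B:[pong,ack,stop] C:[tick]

Answer: 1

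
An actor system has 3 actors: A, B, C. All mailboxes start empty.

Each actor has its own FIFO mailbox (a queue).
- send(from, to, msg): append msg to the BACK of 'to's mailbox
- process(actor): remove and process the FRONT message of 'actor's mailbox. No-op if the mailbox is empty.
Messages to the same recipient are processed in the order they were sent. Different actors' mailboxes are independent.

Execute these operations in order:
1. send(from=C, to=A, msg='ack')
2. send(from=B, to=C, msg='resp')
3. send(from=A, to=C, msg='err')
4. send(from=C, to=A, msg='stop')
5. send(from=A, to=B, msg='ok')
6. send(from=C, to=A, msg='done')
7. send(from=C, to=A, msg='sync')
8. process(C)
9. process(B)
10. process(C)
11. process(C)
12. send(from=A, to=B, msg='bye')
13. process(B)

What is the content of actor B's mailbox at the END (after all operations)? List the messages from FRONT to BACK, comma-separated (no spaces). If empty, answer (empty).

After 1 (send(from=C, to=A, msg='ack')): A:[ack] B:[] C:[]
After 2 (send(from=B, to=C, msg='resp')): A:[ack] B:[] C:[resp]
After 3 (send(from=A, to=C, msg='err')): A:[ack] B:[] C:[resp,err]
After 4 (send(from=C, to=A, msg='stop')): A:[ack,stop] B:[] C:[resp,err]
After 5 (send(from=A, to=B, msg='ok')): A:[ack,stop] B:[ok] C:[resp,err]
After 6 (send(from=C, to=A, msg='done')): A:[ack,stop,done] B:[ok] C:[resp,err]
After 7 (send(from=C, to=A, msg='sync')): A:[ack,stop,done,sync] B:[ok] C:[resp,err]
After 8 (process(C)): A:[ack,stop,done,sync] B:[ok] C:[err]
After 9 (process(B)): A:[ack,stop,done,sync] B:[] C:[err]
After 10 (process(C)): A:[ack,stop,done,sync] B:[] C:[]
After 11 (process(C)): A:[ack,stop,done,sync] B:[] C:[]
After 12 (send(from=A, to=B, msg='bye')): A:[ack,stop,done,sync] B:[bye] C:[]
After 13 (process(B)): A:[ack,stop,done,sync] B:[] C:[]

Answer: (empty)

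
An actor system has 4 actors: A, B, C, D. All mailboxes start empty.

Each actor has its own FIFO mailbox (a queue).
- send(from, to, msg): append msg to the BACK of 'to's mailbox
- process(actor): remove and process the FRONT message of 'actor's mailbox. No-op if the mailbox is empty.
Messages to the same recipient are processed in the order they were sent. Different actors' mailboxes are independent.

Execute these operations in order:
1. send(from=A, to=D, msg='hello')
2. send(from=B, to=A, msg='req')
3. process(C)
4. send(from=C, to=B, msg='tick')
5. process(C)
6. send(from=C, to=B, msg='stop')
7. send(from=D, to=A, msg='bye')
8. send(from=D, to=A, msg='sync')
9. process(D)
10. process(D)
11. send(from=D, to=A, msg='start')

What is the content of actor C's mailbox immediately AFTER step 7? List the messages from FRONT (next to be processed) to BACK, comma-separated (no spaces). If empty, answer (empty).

After 1 (send(from=A, to=D, msg='hello')): A:[] B:[] C:[] D:[hello]
After 2 (send(from=B, to=A, msg='req')): A:[req] B:[] C:[] D:[hello]
After 3 (process(C)): A:[req] B:[] C:[] D:[hello]
After 4 (send(from=C, to=B, msg='tick')): A:[req] B:[tick] C:[] D:[hello]
After 5 (process(C)): A:[req] B:[tick] C:[] D:[hello]
After 6 (send(from=C, to=B, msg='stop')): A:[req] B:[tick,stop] C:[] D:[hello]
After 7 (send(from=D, to=A, msg='bye')): A:[req,bye] B:[tick,stop] C:[] D:[hello]

(empty)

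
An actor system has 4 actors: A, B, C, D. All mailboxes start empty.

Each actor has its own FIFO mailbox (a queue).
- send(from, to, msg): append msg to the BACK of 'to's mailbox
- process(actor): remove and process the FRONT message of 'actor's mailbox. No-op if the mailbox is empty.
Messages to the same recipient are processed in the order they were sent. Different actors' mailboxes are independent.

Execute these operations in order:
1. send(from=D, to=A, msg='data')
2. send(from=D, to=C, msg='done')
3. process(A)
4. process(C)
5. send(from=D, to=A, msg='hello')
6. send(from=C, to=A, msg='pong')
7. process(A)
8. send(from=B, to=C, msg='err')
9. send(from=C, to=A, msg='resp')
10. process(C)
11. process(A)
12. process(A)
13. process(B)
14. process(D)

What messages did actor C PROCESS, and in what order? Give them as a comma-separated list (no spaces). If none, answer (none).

After 1 (send(from=D, to=A, msg='data')): A:[data] B:[] C:[] D:[]
After 2 (send(from=D, to=C, msg='done')): A:[data] B:[] C:[done] D:[]
After 3 (process(A)): A:[] B:[] C:[done] D:[]
After 4 (process(C)): A:[] B:[] C:[] D:[]
After 5 (send(from=D, to=A, msg='hello')): A:[hello] B:[] C:[] D:[]
After 6 (send(from=C, to=A, msg='pong')): A:[hello,pong] B:[] C:[] D:[]
After 7 (process(A)): A:[pong] B:[] C:[] D:[]
After 8 (send(from=B, to=C, msg='err')): A:[pong] B:[] C:[err] D:[]
After 9 (send(from=C, to=A, msg='resp')): A:[pong,resp] B:[] C:[err] D:[]
After 10 (process(C)): A:[pong,resp] B:[] C:[] D:[]
After 11 (process(A)): A:[resp] B:[] C:[] D:[]
After 12 (process(A)): A:[] B:[] C:[] D:[]
After 13 (process(B)): A:[] B:[] C:[] D:[]
After 14 (process(D)): A:[] B:[] C:[] D:[]

Answer: done,err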